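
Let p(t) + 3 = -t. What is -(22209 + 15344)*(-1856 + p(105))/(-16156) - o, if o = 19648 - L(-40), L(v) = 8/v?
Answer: -488988014/20195 ≈ -24213.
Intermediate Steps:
p(t) = -3 - t
o = 98241/5 (o = 19648 - 8/(-40) = 19648 - 8*(-1)/40 = 19648 - 1*(-1/5) = 19648 + 1/5 = 98241/5 ≈ 19648.)
-(22209 + 15344)*(-1856 + p(105))/(-16156) - o = -(22209 + 15344)*(-1856 + (-3 - 1*105))/(-16156) - 1*98241/5 = -37553*(-1856 + (-3 - 105))*(-1)/16156 - 98241/5 = -37553*(-1856 - 108)*(-1)/16156 - 98241/5 = -37553*(-1964)*(-1)/16156 - 98241/5 = -(-73754092)*(-1)/16156 - 98241/5 = -1*18438523/4039 - 98241/5 = -18438523/4039 - 98241/5 = -488988014/20195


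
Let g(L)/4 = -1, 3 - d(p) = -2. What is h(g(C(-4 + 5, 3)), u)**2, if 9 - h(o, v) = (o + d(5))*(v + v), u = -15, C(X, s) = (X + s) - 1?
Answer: 1521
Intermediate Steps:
C(X, s) = -1 + X + s
d(p) = 5 (d(p) = 3 - 1*(-2) = 3 + 2 = 5)
g(L) = -4 (g(L) = 4*(-1) = -4)
h(o, v) = 9 - 2*v*(5 + o) (h(o, v) = 9 - (o + 5)*(v + v) = 9 - (5 + o)*2*v = 9 - 2*v*(5 + o))
h(g(C(-4 + 5, 3)), u)**2 = (9 - 10*(-15) - 2*(-4)*(-15))**2 = (9 + 150 - 120)**2 = 39**2 = 1521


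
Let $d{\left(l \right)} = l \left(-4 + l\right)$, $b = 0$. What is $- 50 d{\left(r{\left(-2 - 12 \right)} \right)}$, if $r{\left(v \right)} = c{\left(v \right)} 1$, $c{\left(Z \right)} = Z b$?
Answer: $0$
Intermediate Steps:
$c{\left(Z \right)} = 0$ ($c{\left(Z \right)} = Z 0 = 0$)
$r{\left(v \right)} = 0$ ($r{\left(v \right)} = 0 \cdot 1 = 0$)
$- 50 d{\left(r{\left(-2 - 12 \right)} \right)} = - 50 \cdot 0 \left(-4 + 0\right) = - 50 \cdot 0 \left(-4\right) = \left(-50\right) 0 = 0$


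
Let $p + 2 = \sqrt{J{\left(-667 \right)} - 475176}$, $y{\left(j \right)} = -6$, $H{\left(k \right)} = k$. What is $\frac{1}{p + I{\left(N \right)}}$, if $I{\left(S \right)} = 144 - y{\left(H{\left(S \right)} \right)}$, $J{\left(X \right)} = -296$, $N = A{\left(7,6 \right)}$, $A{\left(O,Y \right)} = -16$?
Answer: $\frac{37}{124344} - \frac{i \sqrt{29717}}{124344} \approx 0.00029756 - 0.0013864 i$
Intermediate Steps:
$N = -16$
$I{\left(S \right)} = 150$ ($I{\left(S \right)} = 144 - -6 = 144 + 6 = 150$)
$p = -2 + 4 i \sqrt{29717}$ ($p = -2 + \sqrt{-296 - 475176} = -2 + \sqrt{-475472} = -2 + 4 i \sqrt{29717} \approx -2.0 + 689.54 i$)
$\frac{1}{p + I{\left(N \right)}} = \frac{1}{\left(-2 + 4 i \sqrt{29717}\right) + 150} = \frac{1}{148 + 4 i \sqrt{29717}}$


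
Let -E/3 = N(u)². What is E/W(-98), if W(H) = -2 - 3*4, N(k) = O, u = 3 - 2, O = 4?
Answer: 24/7 ≈ 3.4286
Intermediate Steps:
u = 1
N(k) = 4
W(H) = -14 (W(H) = -2 - 12 = -14)
E = -48 (E = -3*4² = -3*16 = -48)
E/W(-98) = -48/(-14) = -48*(-1/14) = 24/7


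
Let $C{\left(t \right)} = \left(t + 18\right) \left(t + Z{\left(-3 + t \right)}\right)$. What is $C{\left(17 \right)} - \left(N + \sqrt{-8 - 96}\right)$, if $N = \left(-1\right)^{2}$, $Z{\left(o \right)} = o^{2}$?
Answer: $7454 - 2 i \sqrt{26} \approx 7454.0 - 10.198 i$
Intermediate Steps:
$C{\left(t \right)} = \left(18 + t\right) \left(t + \left(-3 + t\right)^{2}\right)$ ($C{\left(t \right)} = \left(t + 18\right) \left(t + \left(-3 + t\right)^{2}\right) = \left(18 + t\right) \left(t + \left(-3 + t\right)^{2}\right)$)
$N = 1$
$C{\left(17 \right)} - \left(N + \sqrt{-8 - 96}\right) = \left(162 + 17^{3} - 1377 + 13 \cdot 17^{2}\right) - \left(1 + \sqrt{-8 - 96}\right) = \left(162 + 4913 - 1377 + 13 \cdot 289\right) - \left(1 + \sqrt{-104}\right) = \left(162 + 4913 - 1377 + 3757\right) - \left(1 + 2 i \sqrt{26}\right) = 7455 - \left(1 + 2 i \sqrt{26}\right) = 7454 - 2 i \sqrt{26}$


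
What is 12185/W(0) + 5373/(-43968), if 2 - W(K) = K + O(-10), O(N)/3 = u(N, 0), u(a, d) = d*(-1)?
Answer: 89289889/14656 ≈ 6092.4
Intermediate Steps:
u(a, d) = -d
O(N) = 0 (O(N) = 3*(-1*0) = 3*0 = 0)
W(K) = 2 - K (W(K) = 2 - (K + 0) = 2 - K)
12185/W(0) + 5373/(-43968) = 12185/(2 - 1*0) + 5373/(-43968) = 12185/(2 + 0) + 5373*(-1/43968) = 12185/2 - 1791/14656 = 89289889/14656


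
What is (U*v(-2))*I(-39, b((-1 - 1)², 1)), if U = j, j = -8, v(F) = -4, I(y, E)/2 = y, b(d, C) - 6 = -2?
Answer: -2496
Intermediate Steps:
b(d, C) = 4 (b(d, C) = 6 - 2 = 4)
I(y, E) = 2*y
U = -8
(U*v(-2))*I(-39, b((-1 - 1)², 1)) = (-8*(-4))*(2*(-39)) = 32*(-78) = -2496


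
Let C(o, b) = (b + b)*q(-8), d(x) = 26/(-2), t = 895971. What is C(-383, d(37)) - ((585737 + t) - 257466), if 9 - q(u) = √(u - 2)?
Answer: -1224476 + 26*I*√10 ≈ -1.2245e+6 + 82.219*I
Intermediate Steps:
q(u) = 9 - √(-2 + u) (q(u) = 9 - √(u - 2) = 9 - √(-2 + u))
d(x) = -13 (d(x) = 26*(-½) = -13)
C(o, b) = 2*b*(9 - I*√10) (C(o, b) = (b + b)*(9 - √(-2 - 8)) = (2*b)*(9 - √(-10)) = (2*b)*(9 - I*√10) = 2*b*(9 - I*√10))
C(-383, d(37)) - ((585737 + t) - 257466) = 2*(-13)*(9 - I*√10) - ((585737 + 895971) - 257466) = (-234 + 26*I*√10) - (1481708 - 257466) = (-234 + 26*I*√10) - 1*1224242 = (-234 + 26*I*√10) - 1224242 = -1224476 + 26*I*√10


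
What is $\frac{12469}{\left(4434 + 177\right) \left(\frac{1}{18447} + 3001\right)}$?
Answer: $\frac{76671881}{85087471576} \approx 0.00090109$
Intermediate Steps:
$\frac{12469}{\left(4434 + 177\right) \left(\frac{1}{18447} + 3001\right)} = \frac{12469}{4611 \left(\frac{1}{18447} + 3001\right)} = \frac{12469}{4611 \cdot \frac{55359448}{18447}} = \frac{12469}{\frac{85087471576}{6149}} = 12469 \cdot \frac{6149}{85087471576} = \frac{76671881}{85087471576}$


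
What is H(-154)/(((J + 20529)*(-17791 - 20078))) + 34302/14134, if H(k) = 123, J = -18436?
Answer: 453128084042/186709708913 ≈ 2.4269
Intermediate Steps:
H(-154)/(((J + 20529)*(-17791 - 20078))) + 34302/14134 = 123/(((-18436 + 20529)*(-17791 - 20078))) + 34302/14134 = 123/((2093*(-37869))) + 34302*(1/14134) = 123/(-79259817) + 17151/7067 = 123*(-1/79259817) + 17151/7067 = -41/26419939 + 17151/7067 = 453128084042/186709708913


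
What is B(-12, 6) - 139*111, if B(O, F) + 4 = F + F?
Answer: -15421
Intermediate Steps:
B(O, F) = -4 + 2*F (B(O, F) = -4 + (F + F) = -4 + 2*F)
B(-12, 6) - 139*111 = (-4 + 2*6) - 139*111 = (-4 + 12) - 15429 = 8 - 15429 = -15421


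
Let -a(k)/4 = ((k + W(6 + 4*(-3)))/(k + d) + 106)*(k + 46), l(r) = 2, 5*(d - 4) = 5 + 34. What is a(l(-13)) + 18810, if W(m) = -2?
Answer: -1542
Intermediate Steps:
d = 59/5 (d = 4 + (5 + 34)/5 = 4 + (⅕)*39 = 4 + 39/5 = 59/5 ≈ 11.800)
a(k) = -4*(46 + k)*(106 + (-2 + k)/(59/5 + k)) (a(k) = -4*((k - 2)/(k + 59/5) + 106)*(k + 46) = -4*((-2 + k)/(59/5 + k) + 106)*(46 + k) = -4*(106 + (-2 + k)/(59/5 + k))*(46 + k) = -4*(46 + k)*(106 + (-2 + k)/(59/5 + k)))
a(l(-13)) + 18810 = 4*(-287224 - 30854*2 - 535*2²)/(59 + 5*2) + 18810 = 4*(-287224 - 61708 - 535*4)/(59 + 10) + 18810 = 4*(-287224 - 61708 - 2140)/69 + 18810 = 4*(1/69)*(-351072) + 18810 = -20352 + 18810 = -1542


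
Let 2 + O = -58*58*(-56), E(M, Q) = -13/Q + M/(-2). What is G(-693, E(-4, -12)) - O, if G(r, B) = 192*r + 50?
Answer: -321388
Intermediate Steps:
E(M, Q) = -13/Q - M/2 (E(M, Q) = -13/Q + M*(-½) = -13/Q - M/2)
O = 188382 (O = -2 - 58*58*(-56) = -2 - 3364*(-56) = -2 + 188384 = 188382)
G(r, B) = 50 + 192*r
G(-693, E(-4, -12)) - O = (50 + 192*(-693)) - 1*188382 = (50 - 133056) - 188382 = -133006 - 188382 = -321388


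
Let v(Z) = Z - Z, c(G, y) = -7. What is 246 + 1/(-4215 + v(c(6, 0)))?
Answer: 1036889/4215 ≈ 246.00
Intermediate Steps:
v(Z) = 0
246 + 1/(-4215 + v(c(6, 0))) = 246 + 1/(-4215 + 0) = 246 + 1/(-4215) = 246 - 1/4215 = 1036889/4215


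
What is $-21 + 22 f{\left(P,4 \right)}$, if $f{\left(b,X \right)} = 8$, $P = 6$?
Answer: $155$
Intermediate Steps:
$-21 + 22 f{\left(P,4 \right)} = -21 + 22 \cdot 8 = -21 + 176 = 155$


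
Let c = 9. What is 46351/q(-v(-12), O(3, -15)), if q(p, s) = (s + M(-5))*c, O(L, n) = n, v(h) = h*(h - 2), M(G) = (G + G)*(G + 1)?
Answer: 46351/225 ≈ 206.00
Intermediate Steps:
M(G) = 2*G*(1 + G) (M(G) = (2*G)*(1 + G) = 2*G*(1 + G))
v(h) = h*(-2 + h)
q(p, s) = 360 + 9*s (q(p, s) = (s + 2*(-5)*(1 - 5))*9 = (s + 2*(-5)*(-4))*9 = (s + 40)*9 = (40 + s)*9 = 360 + 9*s)
46351/q(-v(-12), O(3, -15)) = 46351/(360 + 9*(-15)) = 46351/(360 - 135) = 46351/225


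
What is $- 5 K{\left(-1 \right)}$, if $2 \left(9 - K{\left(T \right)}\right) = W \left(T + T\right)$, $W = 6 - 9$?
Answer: $-30$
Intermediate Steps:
$W = -3$
$K{\left(T \right)} = 9 + 3 T$ ($K{\left(T \right)} = 9 - \frac{\left(-3\right) \left(T + T\right)}{2} = 9 - \frac{\left(-3\right) 2 T}{2} = 9 - \frac{\left(-6\right) T}{2} = 9 + 3 T$)
$- 5 K{\left(-1 \right)} = - 5 \left(9 + 3 \left(-1\right)\right) = - 5 \left(9 - 3\right) = \left(-5\right) 6 = -30$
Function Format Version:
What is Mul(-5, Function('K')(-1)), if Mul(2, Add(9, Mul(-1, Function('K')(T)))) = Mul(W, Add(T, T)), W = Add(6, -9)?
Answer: -30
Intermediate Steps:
W = -3
Function('K')(T) = Add(9, Mul(3, T)) (Function('K')(T) = Add(9, Mul(Rational(-1, 2), Mul(-3, Add(T, T)))) = Add(9, Mul(Rational(-1, 2), Mul(-3, Mul(2, T)))) = Add(9, Mul(Rational(-1, 2), Mul(-6, T))) = Add(9, Mul(3, T)))
Mul(-5, Function('K')(-1)) = Mul(-5, Add(9, Mul(3, -1))) = Mul(-5, Add(9, -3)) = Mul(-5, 6) = -30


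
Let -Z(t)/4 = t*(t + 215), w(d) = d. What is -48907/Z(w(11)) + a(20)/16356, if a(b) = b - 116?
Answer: 66580689/13553672 ≈ 4.9124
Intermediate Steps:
a(b) = -116 + b
Z(t) = -4*t*(215 + t) (Z(t) = -4*t*(t + 215) = -4*t*(215 + t))
-48907/Z(w(11)) + a(20)/16356 = -48907*(-1/(44*(215 + 11))) + (-116 + 20)/16356 = -48907/((-4*11*226)) - 96*1/16356 = -48907/(-9944) - 8/1363 = -48907*(-1/9944) - 8/1363 = 48907/9944 - 8/1363 = 66580689/13553672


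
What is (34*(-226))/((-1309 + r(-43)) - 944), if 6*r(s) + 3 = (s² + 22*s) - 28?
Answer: 23052/6323 ≈ 3.6457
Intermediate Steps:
r(s) = -31/6 + s²/6 + 11*s/3 (r(s) = -½ + ((s² + 22*s) - 28)/6 = -½ + (-28 + s² + 22*s)/6 = -½ + (-14/3 + s²/6 + 11*s/3) = -31/6 + s²/6 + 11*s/3)
(34*(-226))/((-1309 + r(-43)) - 944) = (34*(-226))/((-1309 + (-31/6 + (⅙)*(-43)² + (11/3)*(-43))) - 944) = -7684/((-1309 + (-31/6 + (⅙)*1849 - 473/3)) - 944) = -7684/((-1309 + (-31/6 + 1849/6 - 473/3)) - 944) = -7684/((-1309 + 436/3) - 944) = -7684/(-3491/3 - 944) = -7684/(-6323/3) = -7684*(-3/6323) = 23052/6323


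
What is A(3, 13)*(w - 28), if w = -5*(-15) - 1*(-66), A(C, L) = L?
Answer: 1469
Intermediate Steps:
w = 141 (w = 75 + 66 = 141)
A(3, 13)*(w - 28) = 13*(141 - 28) = 13*113 = 1469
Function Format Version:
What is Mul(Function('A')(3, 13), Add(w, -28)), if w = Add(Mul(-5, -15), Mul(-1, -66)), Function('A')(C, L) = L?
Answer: 1469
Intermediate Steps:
w = 141 (w = Add(75, 66) = 141)
Mul(Function('A')(3, 13), Add(w, -28)) = Mul(13, Add(141, -28)) = Mul(13, 113) = 1469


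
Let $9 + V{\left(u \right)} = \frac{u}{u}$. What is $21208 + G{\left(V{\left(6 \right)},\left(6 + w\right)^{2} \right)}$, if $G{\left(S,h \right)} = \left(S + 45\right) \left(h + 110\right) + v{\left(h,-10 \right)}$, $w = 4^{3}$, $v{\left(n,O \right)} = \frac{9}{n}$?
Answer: $\frac{1012232209}{4900} \approx 2.0658 \cdot 10^{5}$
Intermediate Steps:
$w = 64$
$V{\left(u \right)} = -8$ ($V{\left(u \right)} = -9 + \frac{u}{u} = -9 + 1 = -8$)
$G{\left(S,h \right)} = \frac{9}{h} + \left(45 + S\right) \left(110 + h\right)$ ($G{\left(S,h \right)} = \left(S + 45\right) \left(h + 110\right) + \frac{9}{h} = \left(45 + S\right) \left(110 + h\right) + \frac{9}{h} = \frac{9}{h} + \left(45 + S\right) \left(110 + h\right)$)
$21208 + G{\left(V{\left(6 \right)},\left(6 + w\right)^{2} \right)} = 21208 + \left(4950 + \frac{9}{\left(6 + 64\right)^{2}} + 45 \left(6 + 64\right)^{2} + 110 \left(-8\right) - 8 \left(6 + 64\right)^{2}\right) = 21208 + \left(4950 + \frac{9}{70^{2}} + 45 \cdot 70^{2} - 880 - 8 \cdot 70^{2}\right) = 21208 + \left(4950 + \frac{9}{4900} + 45 \cdot 4900 - 880 - 39200\right) = 21208 + \left(4950 + 9 \cdot \frac{1}{4900} + 220500 - 880 - 39200\right) = 21208 + \left(4950 + \frac{9}{4900} + 220500 - 880 - 39200\right) = 21208 + \frac{908313009}{4900} = \frac{1012232209}{4900}$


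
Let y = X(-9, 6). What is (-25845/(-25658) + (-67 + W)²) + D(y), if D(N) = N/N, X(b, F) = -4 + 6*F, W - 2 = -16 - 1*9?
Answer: 207881303/25658 ≈ 8102.0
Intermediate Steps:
W = -23 (W = 2 + (-16 - 1*9) = 2 + (-16 - 9) = 2 - 25 = -23)
y = 32 (y = -4 + 6*6 = -4 + 36 = 32)
D(N) = 1
(-25845/(-25658) + (-67 + W)²) + D(y) = (-25845/(-25658) + (-67 - 23)²) + 1 = (-25845*(-1/25658) + (-90)²) + 1 = (25845/25658 + 8100) + 1 = 207855645/25658 + 1 = 207881303/25658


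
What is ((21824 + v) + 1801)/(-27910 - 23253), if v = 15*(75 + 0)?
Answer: -24750/51163 ≈ -0.48375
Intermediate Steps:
v = 1125 (v = 15*75 = 1125)
((21824 + v) + 1801)/(-27910 - 23253) = ((21824 + 1125) + 1801)/(-27910 - 23253) = (22949 + 1801)/(-51163) = 24750*(-1/51163) = -24750/51163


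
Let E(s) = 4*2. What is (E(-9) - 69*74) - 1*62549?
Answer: -67647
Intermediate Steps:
E(s) = 8
(E(-9) - 69*74) - 1*62549 = (8 - 69*74) - 1*62549 = (8 - 5106) - 62549 = -5098 - 62549 = -67647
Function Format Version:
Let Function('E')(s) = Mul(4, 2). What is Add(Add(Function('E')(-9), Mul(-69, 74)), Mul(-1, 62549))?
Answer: -67647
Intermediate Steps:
Function('E')(s) = 8
Add(Add(Function('E')(-9), Mul(-69, 74)), Mul(-1, 62549)) = Add(Add(8, Mul(-69, 74)), Mul(-1, 62549)) = Add(Add(8, -5106), -62549) = Add(-5098, -62549) = -67647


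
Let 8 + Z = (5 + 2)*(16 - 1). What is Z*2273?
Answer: 220481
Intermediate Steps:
Z = 97 (Z = -8 + (5 + 2)*(16 - 1) = -8 + 7*15 = -8 + 105 = 97)
Z*2273 = 97*2273 = 220481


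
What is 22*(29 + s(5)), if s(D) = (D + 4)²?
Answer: 2420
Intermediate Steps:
s(D) = (4 + D)²
22*(29 + s(5)) = 22*(29 + (4 + 5)²) = 22*(29 + 9²) = 22*(29 + 81) = 22*110 = 2420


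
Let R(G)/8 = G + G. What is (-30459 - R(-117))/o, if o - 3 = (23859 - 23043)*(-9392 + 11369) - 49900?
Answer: -28587/1563335 ≈ -0.018286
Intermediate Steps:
R(G) = 16*G (R(G) = 8*(G + G) = 8*(2*G) = 16*G)
o = 1563335 (o = 3 + ((23859 - 23043)*(-9392 + 11369) - 49900) = 3 + (816*1977 - 49900) = 3 + (1613232 - 49900) = 3 + 1563332 = 1563335)
(-30459 - R(-117))/o = (-30459 - 16*(-117))/1563335 = (-30459 - 1*(-1872))*(1/1563335) = (-30459 + 1872)*(1/1563335) = -28587*1/1563335 = -28587/1563335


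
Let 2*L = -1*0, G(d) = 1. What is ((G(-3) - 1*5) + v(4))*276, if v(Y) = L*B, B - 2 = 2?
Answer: -1104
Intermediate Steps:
B = 4 (B = 2 + 2 = 4)
L = 0 (L = (-1*0)/2 = (½)*0 = 0)
v(Y) = 0 (v(Y) = 0*4 = 0)
((G(-3) - 1*5) + v(4))*276 = ((1 - 1*5) + 0)*276 = ((1 - 5) + 0)*276 = (-4 + 0)*276 = -4*276 = -1104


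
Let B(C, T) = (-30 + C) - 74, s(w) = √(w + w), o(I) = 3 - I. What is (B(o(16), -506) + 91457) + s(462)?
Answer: 91340 + 2*√231 ≈ 91370.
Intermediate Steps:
s(w) = √2*√w (s(w) = √(2*w) = √2*√w)
B(C, T) = -104 + C
(B(o(16), -506) + 91457) + s(462) = ((-104 + (3 - 1*16)) + 91457) + √2*√462 = ((-104 + (3 - 16)) + 91457) + 2*√231 = ((-104 - 13) + 91457) + 2*√231 = (-117 + 91457) + 2*√231 = 91340 + 2*√231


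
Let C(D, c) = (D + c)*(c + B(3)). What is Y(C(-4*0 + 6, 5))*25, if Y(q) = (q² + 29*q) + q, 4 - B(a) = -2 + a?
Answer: 259600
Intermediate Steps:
B(a) = 6 - a (B(a) = 4 - (-2 + a) = 4 + (2 - a) = 6 - a)
C(D, c) = (3 + c)*(D + c) (C(D, c) = (D + c)*(c + (6 - 1*3)) = (D + c)*(c + (6 - 3)) = (D + c)*(c + 3) = (D + c)*(3 + c) = (3 + c)*(D + c))
Y(q) = q² + 30*q
Y(C(-4*0 + 6, 5))*25 = ((5² + 3*(-4*0 + 6) + 3*5 + (-4*0 + 6)*5)*(30 + (5² + 3*(-4*0 + 6) + 3*5 + (-4*0 + 6)*5)))*25 = ((25 + 3*(0 + 6) + 15 + (0 + 6)*5)*(30 + (25 + 3*(0 + 6) + 15 + (0 + 6)*5)))*25 = ((25 + 3*6 + 15 + 6*5)*(30 + (25 + 3*6 + 15 + 6*5)))*25 = ((25 + 18 + 15 + 30)*(30 + (25 + 18 + 15 + 30)))*25 = (88*(30 + 88))*25 = (88*118)*25 = 10384*25 = 259600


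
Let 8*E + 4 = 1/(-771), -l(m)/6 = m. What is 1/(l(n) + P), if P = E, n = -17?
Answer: 6168/626051 ≈ 0.0098522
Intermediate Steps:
l(m) = -6*m
E = -3085/6168 (E = -½ + (⅛)/(-771) = -½ + (⅛)*(-1/771) = -½ - 1/6168 = -3085/6168 ≈ -0.50016)
P = -3085/6168 ≈ -0.50016
1/(l(n) + P) = 1/(-6*(-17) - 3085/6168) = 1/(102 - 3085/6168) = 1/(626051/6168) = 6168/626051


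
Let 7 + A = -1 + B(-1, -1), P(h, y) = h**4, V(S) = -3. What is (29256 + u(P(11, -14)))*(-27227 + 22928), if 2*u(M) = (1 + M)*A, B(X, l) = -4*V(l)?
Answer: -251663460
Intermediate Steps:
B(X, l) = 12 (B(X, l) = -4*(-3) = 12)
A = 4 (A = -7 + (-1 + 12) = -7 + 11 = 4)
u(M) = 2 + 2*M (u(M) = ((1 + M)*4)/2 = (4 + 4*M)/2 = 2 + 2*M)
(29256 + u(P(11, -14)))*(-27227 + 22928) = (29256 + (2 + 2*11**4))*(-27227 + 22928) = (29256 + (2 + 2*14641))*(-4299) = (29256 + (2 + 29282))*(-4299) = (29256 + 29284)*(-4299) = 58540*(-4299) = -251663460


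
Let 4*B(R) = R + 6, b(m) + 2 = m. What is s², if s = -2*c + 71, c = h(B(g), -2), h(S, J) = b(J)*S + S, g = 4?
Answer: 7396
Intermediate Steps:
b(m) = -2 + m
B(R) = 3/2 + R/4 (B(R) = (R + 6)/4 = (6 + R)/4 = 3/2 + R/4)
h(S, J) = S + S*(-2 + J) (h(S, J) = (-2 + J)*S + S = S*(-2 + J) + S = S + S*(-2 + J))
c = -15/2 (c = (3/2 + (¼)*4)*(-1 - 2) = (3/2 + 1)*(-3) = (5/2)*(-3) = -15/2 ≈ -7.5000)
s = 86 (s = -2*(-15/2) + 71 = 15 + 71 = 86)
s² = 86² = 7396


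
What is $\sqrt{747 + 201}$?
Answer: $2 \sqrt{237} \approx 30.79$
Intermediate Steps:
$\sqrt{747 + 201} = \sqrt{948} = 2 \sqrt{237}$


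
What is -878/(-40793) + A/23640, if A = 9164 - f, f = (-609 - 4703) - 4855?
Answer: 809325403/964346520 ≈ 0.83925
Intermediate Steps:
f = -10167 (f = -5312 - 4855 = -10167)
A = 19331 (A = 9164 - 1*(-10167) = 9164 + 10167 = 19331)
-878/(-40793) + A/23640 = -878/(-40793) + 19331/23640 = -878*(-1/40793) + 19331*(1/23640) = 878/40793 + 19331/23640 = 809325403/964346520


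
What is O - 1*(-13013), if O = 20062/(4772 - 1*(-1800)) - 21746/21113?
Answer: 902947366281/69377318 ≈ 13015.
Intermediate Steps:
O = 140327147/69377318 (O = 20062/(4772 + 1800) - 21746*1/21113 = 20062/6572 - 21746/21113 = 20062*(1/6572) - 21746/21113 = 10031/3286 - 21746/21113 = 140327147/69377318 ≈ 2.0227)
O - 1*(-13013) = 140327147/69377318 - 1*(-13013) = 140327147/69377318 + 13013 = 902947366281/69377318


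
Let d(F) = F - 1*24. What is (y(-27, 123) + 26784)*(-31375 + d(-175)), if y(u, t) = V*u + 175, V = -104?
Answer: -939863258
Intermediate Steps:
d(F) = -24 + F (d(F) = F - 24 = -24 + F)
y(u, t) = 175 - 104*u (y(u, t) = -104*u + 175 = 175 - 104*u)
(y(-27, 123) + 26784)*(-31375 + d(-175)) = ((175 - 104*(-27)) + 26784)*(-31375 + (-24 - 175)) = ((175 + 2808) + 26784)*(-31375 - 199) = (2983 + 26784)*(-31574) = 29767*(-31574) = -939863258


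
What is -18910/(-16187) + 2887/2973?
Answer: 102951299/48123951 ≈ 2.1393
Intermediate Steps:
-18910/(-16187) + 2887/2973 = -18910*(-1/16187) + 2887*(1/2973) = 18910/16187 + 2887/2973 = 102951299/48123951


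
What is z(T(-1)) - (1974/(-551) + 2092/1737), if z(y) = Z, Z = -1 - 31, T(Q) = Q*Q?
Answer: -28350638/957087 ≈ -29.622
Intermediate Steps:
T(Q) = Q**2
Z = -32
z(y) = -32
z(T(-1)) - (1974/(-551) + 2092/1737) = -32 - (1974/(-551) + 2092/1737) = -32 - (1974*(-1/551) + 2092*(1/1737)) = -32 - (-1974/551 + 2092/1737) = -32 - 1*(-2276146/957087) = -32 + 2276146/957087 = -28350638/957087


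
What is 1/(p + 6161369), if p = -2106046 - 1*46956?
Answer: 1/4008367 ≈ 2.4948e-7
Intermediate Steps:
p = -2153002 (p = -2106046 - 46956 = -2153002)
1/(p + 6161369) = 1/(-2153002 + 6161369) = 1/4008367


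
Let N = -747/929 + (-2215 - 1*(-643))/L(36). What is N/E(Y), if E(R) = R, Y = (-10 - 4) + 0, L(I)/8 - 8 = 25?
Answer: 138133/286132 ≈ 0.48276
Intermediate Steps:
L(I) = 264 (L(I) = 64 + 8*25 = 64 + 200 = 264)
Y = -14 (Y = -14 + 0 = -14)
N = -138133/20438 (N = -747/929 + (-2215 - 1*(-643))/264 = -747*1/929 + (-2215 + 643)*(1/264) = -747/929 - 1572*1/264 = -747/929 - 131/22 = -138133/20438 ≈ -6.7586)
N/E(Y) = -138133/20438/(-14) = -138133/20438*(-1/14) = 138133/286132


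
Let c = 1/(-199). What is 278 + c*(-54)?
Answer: 55376/199 ≈ 278.27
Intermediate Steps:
c = -1/199 ≈ -0.0050251
278 + c*(-54) = 278 - 1/199*(-54) = 278 + 54/199 = 55376/199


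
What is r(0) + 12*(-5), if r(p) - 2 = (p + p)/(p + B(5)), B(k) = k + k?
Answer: -58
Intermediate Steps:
B(k) = 2*k
r(p) = 2 + 2*p/(10 + p) (r(p) = 2 + (p + p)/(p + 2*5) = 2 + (2*p)/(p + 10) = 2 + (2*p)/(10 + p) = 2 + 2*p/(10 + p))
r(0) + 12*(-5) = 4*(5 + 0)/(10 + 0) + 12*(-5) = 4*5/10 - 60 = 4*(⅒)*5 - 60 = 2 - 60 = -58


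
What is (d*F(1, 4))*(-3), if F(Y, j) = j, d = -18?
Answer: 216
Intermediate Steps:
(d*F(1, 4))*(-3) = -18*4*(-3) = -72*(-3) = 216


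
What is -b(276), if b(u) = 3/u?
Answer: -1/92 ≈ -0.010870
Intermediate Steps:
-b(276) = -3/276 = -1*1/92 = -1/92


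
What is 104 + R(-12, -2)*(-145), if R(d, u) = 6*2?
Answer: -1636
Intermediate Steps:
R(d, u) = 12
104 + R(-12, -2)*(-145) = 104 + 12*(-145) = 104 - 1740 = -1636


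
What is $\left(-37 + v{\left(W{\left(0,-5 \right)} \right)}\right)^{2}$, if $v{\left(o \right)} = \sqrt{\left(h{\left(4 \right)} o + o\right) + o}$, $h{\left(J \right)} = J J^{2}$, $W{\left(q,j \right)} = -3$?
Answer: $1171 - 222 i \sqrt{22} \approx 1171.0 - 1041.3 i$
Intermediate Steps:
$h{\left(J \right)} = J^{3}$
$v{\left(o \right)} = \sqrt{66} \sqrt{o}$ ($v{\left(o \right)} = \sqrt{\left(4^{3} o + o\right) + o} = \sqrt{\left(64 o + o\right) + o} = \sqrt{65 o + o} = \sqrt{66 o} = \sqrt{66} \sqrt{o}$)
$\left(-37 + v{\left(W{\left(0,-5 \right)} \right)}\right)^{2} = \left(-37 + \sqrt{66} \sqrt{-3}\right)^{2} = \left(-37 + \sqrt{66} i \sqrt{3}\right)^{2} = \left(-37 + 3 i \sqrt{22}\right)^{2}$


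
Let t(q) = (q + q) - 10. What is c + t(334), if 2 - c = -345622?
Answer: 346282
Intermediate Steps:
t(q) = -10 + 2*q (t(q) = 2*q - 10 = -10 + 2*q)
c = 345624 (c = 2 - 1*(-345622) = 2 + 345622 = 345624)
c + t(334) = 345624 + (-10 + 2*334) = 345624 + (-10 + 668) = 345624 + 658 = 346282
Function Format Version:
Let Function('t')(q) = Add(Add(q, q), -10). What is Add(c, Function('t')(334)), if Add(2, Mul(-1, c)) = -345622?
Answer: 346282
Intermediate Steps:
Function('t')(q) = Add(-10, Mul(2, q)) (Function('t')(q) = Add(Mul(2, q), -10) = Add(-10, Mul(2, q)))
c = 345624 (c = Add(2, Mul(-1, -345622)) = Add(2, 345622) = 345624)
Add(c, Function('t')(334)) = Add(345624, Add(-10, Mul(2, 334))) = Add(345624, Add(-10, 668)) = Add(345624, 658) = 346282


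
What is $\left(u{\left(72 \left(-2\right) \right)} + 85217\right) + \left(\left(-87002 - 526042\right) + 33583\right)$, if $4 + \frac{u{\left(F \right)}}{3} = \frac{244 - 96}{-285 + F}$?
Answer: $- \frac{70678756}{143} \approx -4.9426 \cdot 10^{5}$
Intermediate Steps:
$u{\left(F \right)} = -12 + \frac{444}{-285 + F}$ ($u{\left(F \right)} = -12 + 3 \frac{244 - 96}{-285 + F} = -12 + 3 \frac{148}{-285 + F} = -12 + \frac{444}{-285 + F}$)
$\left(u{\left(72 \left(-2\right) \right)} + 85217\right) + \left(\left(-87002 - 526042\right) + 33583\right) = \left(\frac{12 \left(322 - 72 \left(-2\right)\right)}{-285 + 72 \left(-2\right)} + 85217\right) + \left(\left(-87002 - 526042\right) + 33583\right) = \left(\frac{12 \left(322 - -144\right)}{-285 - 144} + 85217\right) + \left(-613044 + 33583\right) = \left(\frac{12 \left(322 + 144\right)}{-429} + 85217\right) - 579461 = \left(12 \left(- \frac{1}{429}\right) 466 + 85217\right) - 579461 = \left(- \frac{1864}{143} + 85217\right) - 579461 = \frac{12184167}{143} - 579461 = - \frac{70678756}{143}$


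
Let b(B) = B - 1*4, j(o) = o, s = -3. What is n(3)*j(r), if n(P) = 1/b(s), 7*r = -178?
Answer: 178/49 ≈ 3.6327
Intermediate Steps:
r = -178/7 (r = (⅐)*(-178) = -178/7 ≈ -25.429)
b(B) = -4 + B (b(B) = B - 4 = -4 + B)
n(P) = -⅐ (n(P) = 1/(-4 - 3) = 1/(-7) = -⅐)
n(3)*j(r) = -⅐*(-178/7) = 178/49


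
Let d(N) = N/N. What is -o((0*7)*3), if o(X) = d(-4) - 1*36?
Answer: 35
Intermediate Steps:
d(N) = 1
o(X) = -35 (o(X) = 1 - 1*36 = 1 - 36 = -35)
-o((0*7)*3) = -1*(-35) = 35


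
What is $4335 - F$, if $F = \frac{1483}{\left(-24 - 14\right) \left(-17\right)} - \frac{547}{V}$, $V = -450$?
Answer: $\frac{314790947}{72675} \approx 4331.5$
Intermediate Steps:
$F = \frac{255178}{72675}$ ($F = \frac{1483}{\left(-24 - 14\right) \left(-17\right)} - \frac{547}{-450} = \frac{1483}{\left(-38\right) \left(-17\right)} - - \frac{547}{450} = \frac{1483}{646} + \frac{547}{450} = \frac{255178}{72675} \approx 3.5112$)
$4335 - F = 4335 - \frac{255178}{72675} = \frac{314790947}{72675}$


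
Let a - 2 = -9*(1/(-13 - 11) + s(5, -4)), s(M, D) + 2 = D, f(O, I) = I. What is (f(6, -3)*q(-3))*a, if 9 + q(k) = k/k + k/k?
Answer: 9471/8 ≈ 1183.9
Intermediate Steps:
s(M, D) = -2 + D
q(k) = -7 (q(k) = -9 + (k/k + k/k) = -9 + (1 + 1) = -9 + 2 = -7)
a = 451/8 (a = 2 - 9*(1/(-13 - 11) + (-2 - 4)) = 2 - 9*(1/(-24) - 6) = 2 - 9*(-1/24 - 6) = 2 - 9*(-145/24) = 2 + 435/8 = 451/8 ≈ 56.375)
(f(6, -3)*q(-3))*a = -3*(-7)*(451/8) = 21*(451/8) = 9471/8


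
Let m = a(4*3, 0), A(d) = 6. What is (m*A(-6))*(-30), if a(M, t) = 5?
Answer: -900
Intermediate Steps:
m = 5
(m*A(-6))*(-30) = (5*6)*(-30) = 30*(-30) = -900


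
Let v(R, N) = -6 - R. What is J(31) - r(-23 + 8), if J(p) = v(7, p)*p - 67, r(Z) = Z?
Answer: -455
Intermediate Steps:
J(p) = -67 - 13*p (J(p) = (-6 - 1*7)*p - 67 = (-6 - 7)*p - 67 = -13*p - 67 = -67 - 13*p)
J(31) - r(-23 + 8) = (-67 - 13*31) - (-23 + 8) = (-67 - 403) - 1*(-15) = -470 + 15 = -455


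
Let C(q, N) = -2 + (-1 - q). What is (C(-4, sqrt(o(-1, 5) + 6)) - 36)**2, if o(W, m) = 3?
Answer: 1225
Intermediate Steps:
C(q, N) = -3 - q
(C(-4, sqrt(o(-1, 5) + 6)) - 36)**2 = ((-3 - 1*(-4)) - 36)**2 = ((-3 + 4) - 36)**2 = (1 - 36)**2 = (-35)**2 = 1225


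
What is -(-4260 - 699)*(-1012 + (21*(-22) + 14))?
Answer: -7240140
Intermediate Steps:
-(-4260 - 699)*(-1012 + (21*(-22) + 14)) = -(-4959)*(-1012 + (-462 + 14)) = -(-4959)*(-1012 - 448) = -(-4959)*(-1460) = -1*7240140 = -7240140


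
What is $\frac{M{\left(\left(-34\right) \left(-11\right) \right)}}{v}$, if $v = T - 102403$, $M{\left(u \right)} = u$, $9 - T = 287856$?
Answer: $- \frac{187}{195125} \approx -0.00095836$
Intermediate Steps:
$T = -287847$ ($T = 9 - 287856 = -287847$)
$v = -390250$ ($v = -287847 - 102403 = -390250$)
$\frac{M{\left(\left(-34\right) \left(-11\right) \right)}}{v} = \frac{\left(-34\right) \left(-11\right)}{-390250} = 374 \left(- \frac{1}{390250}\right) = - \frac{187}{195125}$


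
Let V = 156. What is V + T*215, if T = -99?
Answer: -21129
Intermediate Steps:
V + T*215 = 156 - 99*215 = 156 - 21285 = -21129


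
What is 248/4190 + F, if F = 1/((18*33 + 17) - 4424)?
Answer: 470717/7988235 ≈ 0.058926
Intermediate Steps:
F = -1/3813 (F = 1/((594 + 17) - 4424) = 1/(611 - 4424) = 1/(-3813) = -1/3813 ≈ -0.00026226)
248/4190 + F = 248/4190 - 1/3813 = 248*(1/4190) - 1/3813 = 124/2095 - 1/3813 = 470717/7988235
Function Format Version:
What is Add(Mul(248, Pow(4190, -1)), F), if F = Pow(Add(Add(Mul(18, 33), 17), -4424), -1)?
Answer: Rational(470717, 7988235) ≈ 0.058926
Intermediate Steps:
F = Rational(-1, 3813) (F = Pow(Add(Add(594, 17), -4424), -1) = Pow(Add(611, -4424), -1) = Pow(-3813, -1) = Rational(-1, 3813) ≈ -0.00026226)
Add(Mul(248, Pow(4190, -1)), F) = Add(Mul(248, Pow(4190, -1)), Rational(-1, 3813)) = Add(Mul(248, Rational(1, 4190)), Rational(-1, 3813)) = Add(Rational(124, 2095), Rational(-1, 3813)) = Rational(470717, 7988235)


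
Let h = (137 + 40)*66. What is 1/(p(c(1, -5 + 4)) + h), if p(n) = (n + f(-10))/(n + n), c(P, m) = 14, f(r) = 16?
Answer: 14/163563 ≈ 8.5594e-5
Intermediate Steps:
h = 11682 (h = 177*66 = 11682)
p(n) = (16 + n)/(2*n) (p(n) = (n + 16)/(n + n) = (16 + n)/((2*n)) = (16 + n)*(1/(2*n)) = (16 + n)/(2*n))
1/(p(c(1, -5 + 4)) + h) = 1/((½)*(16 + 14)/14 + 11682) = 1/((½)*(1/14)*30 + 11682) = 1/(15/14 + 11682) = 1/(163563/14) = 14/163563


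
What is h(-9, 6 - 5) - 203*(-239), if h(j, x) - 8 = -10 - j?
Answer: 48524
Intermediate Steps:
h(j, x) = -2 - j (h(j, x) = 8 + (-10 - j) = -2 - j)
h(-9, 6 - 5) - 203*(-239) = (-2 - 1*(-9)) - 203*(-239) = (-2 + 9) + 48517 = 7 + 48517 = 48524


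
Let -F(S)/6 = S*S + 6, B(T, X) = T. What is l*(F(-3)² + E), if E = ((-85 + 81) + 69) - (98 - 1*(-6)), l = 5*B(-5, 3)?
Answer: -201525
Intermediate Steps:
F(S) = -36 - 6*S² (F(S) = -6*(S*S + 6) = -6*(S² + 6) = -6*(6 + S²) = -36 - 6*S²)
l = -25 (l = 5*(-5) = -25)
E = -39 (E = (-4 + 69) - (98 + 6) = 65 - 1*104 = 65 - 104 = -39)
l*(F(-3)² + E) = -25*((-36 - 6*(-3)²)² - 39) = -25*((-36 - 6*9)² - 39) = -25*((-36 - 54)² - 39) = -25*((-90)² - 39) = -25*(8100 - 39) = -25*8061 = -201525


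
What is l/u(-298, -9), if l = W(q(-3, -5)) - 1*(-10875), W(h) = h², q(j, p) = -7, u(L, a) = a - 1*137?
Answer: -5462/73 ≈ -74.822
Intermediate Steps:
u(L, a) = -137 + a (u(L, a) = a - 137 = -137 + a)
l = 10924 (l = (-7)² - 1*(-10875) = 49 + 10875 = 10924)
l/u(-298, -9) = 10924/(-137 - 9) = 10924/(-146) = 10924*(-1/146) = -5462/73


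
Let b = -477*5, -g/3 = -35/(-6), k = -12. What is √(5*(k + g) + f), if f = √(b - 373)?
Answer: √(-590 + 4*I*√2758)/2 ≈ 2.1296 + 12.33*I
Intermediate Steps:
g = -35/2 (g = -(-105)/(-6) = -(-105)*(-1)/6 = -3*35/6 = -35/2 ≈ -17.500)
b = -2385
f = I*√2758 (f = √(-2385 - 373) = √(-2758) = I*√2758 ≈ 52.517*I)
√(5*(k + g) + f) = √(5*(-12 - 35/2) + I*√2758) = √(5*(-59/2) + I*√2758) = √(-295/2 + I*√2758)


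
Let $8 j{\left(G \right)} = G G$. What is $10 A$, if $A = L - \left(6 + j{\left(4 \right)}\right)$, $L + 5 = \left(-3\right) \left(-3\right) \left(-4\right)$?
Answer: $-490$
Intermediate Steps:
$j{\left(G \right)} = \frac{G^{2}}{8}$ ($j{\left(G \right)} = \frac{G G}{8} = \frac{G^{2}}{8}$)
$L = -41$ ($L = -5 + \left(-3\right) \left(-3\right) \left(-4\right) = -5 + 9 \left(-4\right) = -5 - 36 = -41$)
$A = -49$ ($A = -41 - \left(6 + \frac{4^{2}}{8}\right) = -41 - \left(6 + \frac{1}{8} \cdot 16\right) = -41 - 8 = -49$)
$10 A = 10 \left(-49\right) = -490$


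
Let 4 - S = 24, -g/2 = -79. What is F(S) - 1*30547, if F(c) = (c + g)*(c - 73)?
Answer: -43381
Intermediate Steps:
g = 158 (g = -2*(-79) = 158)
S = -20 (S = 4 - 1*24 = 4 - 24 = -20)
F(c) = (-73 + c)*(158 + c) (F(c) = (c + 158)*(c - 73) = (158 + c)*(-73 + c) = (-73 + c)*(158 + c))
F(S) - 1*30547 = (-11534 + (-20)² + 85*(-20)) - 1*30547 = (-11534 + 400 - 1700) - 30547 = -12834 - 30547 = -43381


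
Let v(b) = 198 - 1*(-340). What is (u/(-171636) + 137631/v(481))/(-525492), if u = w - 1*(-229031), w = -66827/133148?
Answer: -1564436799860675/3230438078364260544 ≈ -0.00048428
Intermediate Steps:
w = -66827/133148 (w = -66827*1/133148 = -66827/133148 ≈ -0.50190)
v(b) = 538 (v(b) = 198 + 340 = 538)
u = 30494952761/133148 (u = -66827/133148 - 1*(-229031) = -66827/133148 + 229031 = 30494952761/133148 ≈ 2.2903e+5)
(u/(-171636) + 137631/v(481))/(-525492) = ((30494952761/133148)/(-171636) + 137631/538)/(-525492) = ((30494952761/133148)*(-1/171636) + 137631*(1/538))*(-1/525492) = (-30494952761/22852990128 + 137631/538)*(-1/525492) = (1564436799860675/6147454344432)*(-1/525492) = -1564436799860675/3230438078364260544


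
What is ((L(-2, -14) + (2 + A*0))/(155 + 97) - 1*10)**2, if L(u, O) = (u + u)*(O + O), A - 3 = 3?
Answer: 160801/1764 ≈ 91.157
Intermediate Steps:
A = 6 (A = 3 + 3 = 6)
L(u, O) = 4*O*u (L(u, O) = (2*u)*(2*O) = 4*O*u)
((L(-2, -14) + (2 + A*0))/(155 + 97) - 1*10)**2 = ((4*(-14)*(-2) + (2 + 6*0))/(155 + 97) - 1*10)**2 = ((112 + (2 + 0))/252 - 10)**2 = ((112 + 2)*(1/252) - 10)**2 = (114*(1/252) - 10)**2 = (19/42 - 10)**2 = (-401/42)**2 = 160801/1764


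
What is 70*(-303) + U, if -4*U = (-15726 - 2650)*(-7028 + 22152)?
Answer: 69458446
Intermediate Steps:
U = 69479656 (U = -(-15726 - 2650)*(-7028 + 22152)/4 = -(-4594)*15124 = -¼*(-277918624) = 69479656)
70*(-303) + U = 70*(-303) + 69479656 = -21210 + 69479656 = 69458446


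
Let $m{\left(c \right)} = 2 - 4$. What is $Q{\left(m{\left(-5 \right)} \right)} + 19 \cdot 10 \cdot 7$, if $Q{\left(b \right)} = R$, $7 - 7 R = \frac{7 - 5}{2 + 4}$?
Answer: $\frac{27950}{21} \approx 1331.0$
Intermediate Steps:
$m{\left(c \right)} = -2$
$R = \frac{20}{21}$ ($R = 1 - \frac{\left(7 - 5\right) \frac{1}{2 + 4}}{7} = 1 - \frac{2 \cdot \frac{1}{6}}{7} = 1 - \frac{1}{21} = \frac{20}{21} \approx 0.95238$)
$Q{\left(b \right)} = \frac{20}{21}$
$Q{\left(m{\left(-5 \right)} \right)} + 19 \cdot 10 \cdot 7 = \frac{20}{21} + 19 \cdot 10 \cdot 7 = \frac{20}{21} + 19 \cdot 70 = \frac{20}{21} + 1330 = \frac{27950}{21}$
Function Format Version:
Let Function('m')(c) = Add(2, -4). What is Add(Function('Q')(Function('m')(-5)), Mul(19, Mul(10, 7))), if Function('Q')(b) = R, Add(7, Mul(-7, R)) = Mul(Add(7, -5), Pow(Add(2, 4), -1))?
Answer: Rational(27950, 21) ≈ 1331.0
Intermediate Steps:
Function('m')(c) = -2
R = Rational(20, 21) (R = Add(1, Mul(Rational(-1, 7), Mul(Add(7, -5), Pow(Add(2, 4), -1)))) = Add(1, Mul(Rational(-1, 7), Mul(2, Pow(6, -1)))) = Add(1, Mul(Rational(-1, 7), Mul(2, Rational(1, 6)))) = Add(1, Mul(Rational(-1, 7), Rational(1, 3))) = Add(1, Rational(-1, 21)) = Rational(20, 21) ≈ 0.95238)
Function('Q')(b) = Rational(20, 21)
Add(Function('Q')(Function('m')(-5)), Mul(19, Mul(10, 7))) = Add(Rational(20, 21), Mul(19, Mul(10, 7))) = Add(Rational(20, 21), Mul(19, 70)) = Add(Rational(20, 21), 1330) = Rational(27950, 21)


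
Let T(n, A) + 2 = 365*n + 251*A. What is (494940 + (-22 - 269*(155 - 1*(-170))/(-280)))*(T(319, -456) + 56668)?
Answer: 1626395509985/56 ≈ 2.9043e+10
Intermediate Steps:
T(n, A) = -2 + 251*A + 365*n (T(n, A) = -2 + (365*n + 251*A) = -2 + (251*A + 365*n) = -2 + 251*A + 365*n)
(494940 + (-22 - 269*(155 - 1*(-170))/(-280)))*(T(319, -456) + 56668) = (494940 + (-22 - 269*(155 - 1*(-170))/(-280)))*((-2 + 251*(-456) + 365*319) + 56668) = (494940 + (-22 - 269*(155 + 170)*(-1)/280))*((-2 - 114456 + 116435) + 56668) = (494940 + (-22 - 87425*(-1)/280))*(1977 + 56668) = (494940 + (-22 - 269*(-65/56)))*58645 = (494940 + (-22 + 17485/56))*58645 = (494940 + 16253/56)*58645 = (27732893/56)*58645 = 1626395509985/56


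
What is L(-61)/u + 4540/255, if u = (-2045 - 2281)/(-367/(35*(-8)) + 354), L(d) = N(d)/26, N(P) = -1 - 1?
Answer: 1589224773/89230960 ≈ 17.810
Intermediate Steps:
N(P) = -2
L(d) = -1/13 (L(d) = -2/26 = -2*1/26 = -1/13)
u = -1211280/99487 (u = -4326/(-367/(-280) + 354) = -4326/(-367*(-1/280) + 354) = -4326/(367/280 + 354) = -4326/99487/280 = -4326*280/99487 = -1211280/99487 ≈ -12.175)
L(-61)/u + 4540/255 = -1/(13*(-1211280/99487)) + 4540/255 = -1/13*(-99487/1211280) + 4540*(1/255) = 99487/15746640 + 908/51 = 1589224773/89230960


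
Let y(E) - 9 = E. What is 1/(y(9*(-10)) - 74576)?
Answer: -1/74657 ≈ -1.3395e-5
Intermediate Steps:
y(E) = 9 + E
1/(y(9*(-10)) - 74576) = 1/((9 + 9*(-10)) - 74576) = 1/((9 - 90) - 74576) = 1/(-81 - 74576) = 1/(-74657) = -1/74657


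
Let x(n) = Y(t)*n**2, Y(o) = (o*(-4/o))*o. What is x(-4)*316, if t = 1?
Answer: -20224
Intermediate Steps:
Y(o) = -4*o
x(n) = -4*n**2 (x(n) = (-4*1)*n**2 = -4*n**2)
x(-4)*316 = -4*(-4)**2*316 = -4*16*316 = -64*316 = -20224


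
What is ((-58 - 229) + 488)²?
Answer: 40401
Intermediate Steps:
((-58 - 229) + 488)² = (-287 + 488)² = 201² = 40401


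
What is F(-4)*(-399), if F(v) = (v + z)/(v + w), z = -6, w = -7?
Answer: -3990/11 ≈ -362.73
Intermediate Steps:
F(v) = (-6 + v)/(-7 + v) (F(v) = (v - 6)/(v - 7) = (-6 + v)/(-7 + v))
F(-4)*(-399) = ((-6 - 4)/(-7 - 4))*(-399) = (-10/(-11))*(-399) = -1/11*(-10)*(-399) = (10/11)*(-399) = -3990/11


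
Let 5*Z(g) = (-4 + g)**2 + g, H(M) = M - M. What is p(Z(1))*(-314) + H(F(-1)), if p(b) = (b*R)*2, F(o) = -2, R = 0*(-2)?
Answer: 0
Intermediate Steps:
R = 0
H(M) = 0
Z(g) = g/5 + (-4 + g)**2/5 (Z(g) = ((-4 + g)**2 + g)/5 = (g + (-4 + g)**2)/5 = g/5 + (-4 + g)**2/5)
p(b) = 0 (p(b) = (b*0)*2 = 0*2 = 0)
p(Z(1))*(-314) + H(F(-1)) = 0*(-314) + 0 = 0 + 0 = 0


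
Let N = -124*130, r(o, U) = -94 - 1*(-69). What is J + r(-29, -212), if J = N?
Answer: -16145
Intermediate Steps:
r(o, U) = -25 (r(o, U) = -94 + 69 = -25)
N = -16120
J = -16120
J + r(-29, -212) = -16120 - 25 = -16145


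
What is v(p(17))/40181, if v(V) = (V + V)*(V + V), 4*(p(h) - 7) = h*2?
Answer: 961/40181 ≈ 0.023917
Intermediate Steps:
p(h) = 7 + h/2 (p(h) = 7 + (h*2)/4 = 7 + (2*h)/4 = 7 + h/2)
v(V) = 4*V² (v(V) = (2*V)*(2*V) = 4*V²)
v(p(17))/40181 = (4*(7 + (½)*17)²)/40181 = (4*(7 + 17/2)²)*(1/40181) = (4*(31/2)²)*(1/40181) = (4*(961/4))*(1/40181) = 961*(1/40181) = 961/40181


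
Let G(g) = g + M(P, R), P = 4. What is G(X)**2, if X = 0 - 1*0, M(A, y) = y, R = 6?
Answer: 36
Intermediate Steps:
X = 0 (X = 0 + 0 = 0)
G(g) = 6 + g (G(g) = g + 6 = 6 + g)
G(X)**2 = (6 + 0)**2 = 6**2 = 36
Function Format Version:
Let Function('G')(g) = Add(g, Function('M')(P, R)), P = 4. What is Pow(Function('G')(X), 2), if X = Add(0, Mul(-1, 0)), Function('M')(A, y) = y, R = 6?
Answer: 36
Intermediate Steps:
X = 0 (X = Add(0, 0) = 0)
Function('G')(g) = Add(6, g) (Function('G')(g) = Add(g, 6) = Add(6, g))
Pow(Function('G')(X), 2) = Pow(Add(6, 0), 2) = Pow(6, 2) = 36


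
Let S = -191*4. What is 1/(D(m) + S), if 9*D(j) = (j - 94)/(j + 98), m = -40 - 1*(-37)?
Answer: -855/653317 ≈ -0.0013087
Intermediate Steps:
S = -764 (S = -191*4 = -764)
m = -3 (m = -40 + 37 = -3)
D(j) = (-94 + j)/(9*(98 + j)) (D(j) = ((j - 94)/(j + 98))/9 = ((-94 + j)/(98 + j))/9 = (-94 + j)/(9*(98 + j)))
1/(D(m) + S) = 1/((-94 - 3)/(9*(98 - 3)) - 764) = 1/((⅑)*(-97)/95 - 764) = 1/((⅑)*(1/95)*(-97) - 764) = 1/(-97/855 - 764) = 1/(-653317/855) = -855/653317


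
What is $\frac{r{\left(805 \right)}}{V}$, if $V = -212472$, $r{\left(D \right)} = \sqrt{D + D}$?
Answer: $- \frac{\sqrt{1610}}{212472} \approx -0.00018885$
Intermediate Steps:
$r{\left(D \right)} = \sqrt{2} \sqrt{D}$ ($r{\left(D \right)} = \sqrt{2 D} = \sqrt{2} \sqrt{D}$)
$\frac{r{\left(805 \right)}}{V} = \frac{\sqrt{2} \sqrt{805}}{-212472} = \sqrt{1610} \left(- \frac{1}{212472}\right) = - \frac{\sqrt{1610}}{212472}$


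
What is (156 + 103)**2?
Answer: 67081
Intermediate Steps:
(156 + 103)**2 = 259**2 = 67081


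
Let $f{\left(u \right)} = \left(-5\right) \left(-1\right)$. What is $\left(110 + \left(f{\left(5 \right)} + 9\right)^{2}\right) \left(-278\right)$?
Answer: $-85068$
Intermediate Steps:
$f{\left(u \right)} = 5$
$\left(110 + \left(f{\left(5 \right)} + 9\right)^{2}\right) \left(-278\right) = \left(110 + \left(5 + 9\right)^{2}\right) \left(-278\right) = \left(110 + 14^{2}\right) \left(-278\right) = \left(110 + 196\right) \left(-278\right) = 306 \left(-278\right) = -85068$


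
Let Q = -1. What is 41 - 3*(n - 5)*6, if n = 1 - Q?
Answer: 95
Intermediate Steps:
n = 2 (n = 1 - 1*(-1) = 1 + 1 = 2)
41 - 3*(n - 5)*6 = 41 - 3*(2 - 5)*6 = 41 - 3*(-3)*6 = 41 + 9*6 = 41 + 54 = 95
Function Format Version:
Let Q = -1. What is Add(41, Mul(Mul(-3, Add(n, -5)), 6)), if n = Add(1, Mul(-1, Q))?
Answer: 95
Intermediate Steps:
n = 2 (n = Add(1, Mul(-1, -1)) = Add(1, 1) = 2)
Add(41, Mul(Mul(-3, Add(n, -5)), 6)) = Add(41, Mul(Mul(-3, Add(2, -5)), 6)) = Add(41, Mul(Mul(-3, -3), 6)) = Add(41, Mul(9, 6)) = Add(41, 54) = 95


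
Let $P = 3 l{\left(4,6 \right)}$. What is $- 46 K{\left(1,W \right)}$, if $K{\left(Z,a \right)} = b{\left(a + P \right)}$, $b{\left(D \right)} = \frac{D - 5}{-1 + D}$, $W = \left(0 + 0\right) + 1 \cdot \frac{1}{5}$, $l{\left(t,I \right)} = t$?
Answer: $- \frac{207}{7} \approx -29.571$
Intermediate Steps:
$W = \frac{1}{5}$ ($W = 0 + 1 \cdot \frac{1}{5} = 0 + \frac{1}{5} = \frac{1}{5} \approx 0.2$)
$P = 12$ ($P = 3 \cdot 4 = 12$)
$b{\left(D \right)} = \frac{-5 + D}{-1 + D}$
$K{\left(Z,a \right)} = \frac{7 + a}{11 + a}$ ($K{\left(Z,a \right)} = \frac{-5 + \left(a + 12\right)}{-1 + \left(a + 12\right)} = \frac{-5 + \left(12 + a\right)}{-1 + \left(12 + a\right)} = \frac{7 + a}{11 + a}$)
$- 46 K{\left(1,W \right)} = - 46 \frac{7 + \frac{1}{5}}{11 + \frac{1}{5}} = - 46 \frac{1}{\frac{56}{5}} \cdot \frac{36}{5} = - 46 \cdot \frac{5}{56} \cdot \frac{36}{5} = \left(-46\right) \frac{9}{14} = - \frac{207}{7}$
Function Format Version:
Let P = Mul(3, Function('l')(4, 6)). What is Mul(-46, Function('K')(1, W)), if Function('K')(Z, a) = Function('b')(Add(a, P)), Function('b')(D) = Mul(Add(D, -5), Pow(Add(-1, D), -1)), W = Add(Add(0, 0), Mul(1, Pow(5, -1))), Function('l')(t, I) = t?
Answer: Rational(-207, 7) ≈ -29.571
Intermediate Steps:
W = Rational(1, 5) (W = Add(0, Mul(1, Rational(1, 5))) = Add(0, Rational(1, 5)) = Rational(1, 5) ≈ 0.20000)
P = 12 (P = Mul(3, 4) = 12)
Function('b')(D) = Mul(Pow(Add(-1, D), -1), Add(-5, D)) (Function('b')(D) = Mul(Add(-5, D), Pow(Add(-1, D), -1)) = Mul(Pow(Add(-1, D), -1), Add(-5, D)))
Function('K')(Z, a) = Mul(Pow(Add(11, a), -1), Add(7, a)) (Function('K')(Z, a) = Mul(Pow(Add(-1, Add(a, 12)), -1), Add(-5, Add(a, 12))) = Mul(Pow(Add(-1, Add(12, a)), -1), Add(-5, Add(12, a))) = Mul(Pow(Add(11, a), -1), Add(7, a)))
Mul(-46, Function('K')(1, W)) = Mul(-46, Mul(Pow(Add(11, Rational(1, 5)), -1), Add(7, Rational(1, 5)))) = Mul(-46, Mul(Pow(Rational(56, 5), -1), Rational(36, 5))) = Mul(-46, Mul(Rational(5, 56), Rational(36, 5))) = Mul(-46, Rational(9, 14)) = Rational(-207, 7)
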